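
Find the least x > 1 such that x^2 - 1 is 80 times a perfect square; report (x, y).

First expand sqrt(80) as a continued fraction. With x_i = (sqrt(80) + m_i)/d_i and (m_0, d_0) = (0, 1): a_0 = floor(sqrt(80)) = 8, since 8^2 = 64 <= 80 < 81 = 9^2.
Iterate m_{i+1} = d_i*a_i - m_i, d_{i+1} = (80 - m_{i+1}^2)/d_i, a_{i+1} = floor((a_0 + m_{i+1})/d_{i+1}):
  m_1 = 1*8 - 0 = 8, d_1 = (80 - 8^2)/1 = 16/1 = 16, a_1 = floor((8 + 8)/16) = 1.
  m_2 = 16*1 - 8 = 8, d_2 = (80 - 8^2)/16 = 16/16 = 1, a_2 = floor((8 + 8)/1) = 16.
  m_3 = 1*16 - 8 = 8, d_3 = (80 - 8^2)/1 = 16/1 = 16: (m_3, d_3) = (m_1, d_1) = (8, 16), so from here the quotients repeat a_1, a_2; the period length is 2.
So sqrt(80) = [8; (1, 16)] with period length k = 2.
k is even, so the fundamental solution of x^2 - 80y^2 = 1 is (p_{k-1}, q_{k-1}) = (p_1, q_1); compute convergents through index 1.
Convergents (p_i = a_i*p_{i-1} + p_{i-2}, q_i = a_i*q_{i-1} + q_{i-2} with p_{-2}=0, p_{-1}=1, q_{-2}=1, q_{-1}=0):
  i=0: a_0=8, p_0 = 8*1 + 0 = 8, q_0 = 8*0 + 1 = 1.
  i=1: a_1=1, p_1 = 1*8 + 1 = 9, q_1 = 1*1 + 0 = 1.
Check: 9^2 - 80*1^2 = 81 - 80 = 1, so (x, y) = (9, 1) solves the equation, and by the theorem it is the least positive solution.

(x, y) = (9, 1)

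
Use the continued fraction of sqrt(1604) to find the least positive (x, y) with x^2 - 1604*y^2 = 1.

(x, y) = (801, 20)

First expand sqrt(1604) as a continued fraction. With x_i = (sqrt(1604) + m_i)/d_i and (m_0, d_0) = (0, 1): a_0 = floor(sqrt(1604)) = 40, since 40^2 = 1600 <= 1604 < 1681 = 41^2.
Iterate m_{i+1} = d_i*a_i - m_i, d_{i+1} = (1604 - m_{i+1}^2)/d_i, a_{i+1} = floor((a_0 + m_{i+1})/d_{i+1}):
  m_1 = 1*40 - 0 = 40, d_1 = (1604 - 40^2)/1 = 4/1 = 4, a_1 = floor((40 + 40)/4) = 20.
  m_2 = 4*20 - 40 = 40, d_2 = (1604 - 40^2)/4 = 4/4 = 1, a_2 = floor((40 + 40)/1) = 80.
  m_3 = 1*80 - 40 = 40, d_3 = (1604 - 40^2)/1 = 4/1 = 4: (m_3, d_3) = (m_1, d_1) = (40, 4), so from here the quotients repeat a_1, a_2; the period length is 2.
So sqrt(1604) = [40; (20, 80)] with period length k = 2.
k is even, so the fundamental solution of x^2 - 1604y^2 = 1 is (p_{k-1}, q_{k-1}) = (p_1, q_1); compute convergents through index 1.
Convergents (p_i = a_i*p_{i-1} + p_{i-2}, q_i = a_i*q_{i-1} + q_{i-2} with p_{-2}=0, p_{-1}=1, q_{-2}=1, q_{-1}=0):
  i=0: a_0=40, p_0 = 40*1 + 0 = 40, q_0 = 40*0 + 1 = 1.
  i=1: a_1=20, p_1 = 20*40 + 1 = 801, q_1 = 20*1 + 0 = 20.
Check: 801^2 - 1604*20^2 = 641601 - 641600 = 1, so (x, y) = (801, 20) solves the equation, and by the theorem it is the least positive solution.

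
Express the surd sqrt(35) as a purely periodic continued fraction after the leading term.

Write x_i = (sqrt(35) + m_i)/d_i with (m_0, d_0) = (0, 1). a_0 = floor(sqrt(35)) = 5, since 5^2 = 25 <= 35 < 36 = 6^2.
Iterate m_{i+1} = d_i*a_i - m_i, d_{i+1} = (35 - m_{i+1}^2)/d_i, a_{i+1} = floor((a_0 + m_{i+1})/d_{i+1}):
  m_1 = 1*5 - 0 = 5, d_1 = (35 - 5^2)/1 = 10/1 = 10, a_1 = floor((5 + 5)/10) = 1.
  m_2 = 10*1 - 5 = 5, d_2 = (35 - 5^2)/10 = 10/10 = 1, a_2 = floor((5 + 5)/1) = 10.
  m_3 = 1*10 - 5 = 5, d_3 = (35 - 5^2)/1 = 10/1 = 10: (m_3, d_3) = (m_1, d_1) = (5, 10), so from here the quotients repeat a_1, a_2; the period length is 2.
Hence the expansion of sqrt(35) is a_0 = 5 followed by the repeating block 1, 10 (period 2).

[5; (1, 10)]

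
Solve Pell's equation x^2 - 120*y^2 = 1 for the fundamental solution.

First expand sqrt(120) as a continued fraction. With x_i = (sqrt(120) + m_i)/d_i and (m_0, d_0) = (0, 1): a_0 = floor(sqrt(120)) = 10, since 10^2 = 100 <= 120 < 121 = 11^2.
Iterate m_{i+1} = d_i*a_i - m_i, d_{i+1} = (120 - m_{i+1}^2)/d_i, a_{i+1} = floor((a_0 + m_{i+1})/d_{i+1}):
  m_1 = 1*10 - 0 = 10, d_1 = (120 - 10^2)/1 = 20/1 = 20, a_1 = floor((10 + 10)/20) = 1.
  m_2 = 20*1 - 10 = 10, d_2 = (120 - 10^2)/20 = 20/20 = 1, a_2 = floor((10 + 10)/1) = 20.
  m_3 = 1*20 - 10 = 10, d_3 = (120 - 10^2)/1 = 20/1 = 20: (m_3, d_3) = (m_1, d_1) = (10, 20), so from here the quotients repeat a_1, a_2; the period length is 2.
So sqrt(120) = [10; (1, 20)] with period length k = 2.
k is even, so the fundamental solution of x^2 - 120y^2 = 1 is (p_{k-1}, q_{k-1}) = (p_1, q_1); compute convergents through index 1.
Convergents (p_i = a_i*p_{i-1} + p_{i-2}, q_i = a_i*q_{i-1} + q_{i-2} with p_{-2}=0, p_{-1}=1, q_{-2}=1, q_{-1}=0):
  i=0: a_0=10, p_0 = 10*1 + 0 = 10, q_0 = 10*0 + 1 = 1.
  i=1: a_1=1, p_1 = 1*10 + 1 = 11, q_1 = 1*1 + 0 = 1.
Check: 11^2 - 120*1^2 = 121 - 120 = 1, so (x, y) = (11, 1) solves the equation, and by the theorem it is the least positive solution.

(x, y) = (11, 1)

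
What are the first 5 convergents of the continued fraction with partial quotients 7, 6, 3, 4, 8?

Using the convergent recurrence p_i = a_i*p_{i-1} + p_{i-2}, q_i = a_i*q_{i-1} + q_{i-2} with p_{-2}=0, p_{-1}=1, q_{-2}=1, q_{-1}=0:
  i=0: a_0=7, p_0 = 7*1 + 0 = 7, q_0 = 7*0 + 1 = 1.
  i=1: a_1=6, p_1 = 6*7 + 1 = 43, q_1 = 6*1 + 0 = 6.
  i=2: a_2=3, p_2 = 3*43 + 7 = 136, q_2 = 3*6 + 1 = 19.
  i=3: a_3=4, p_3 = 4*136 + 43 = 587, q_3 = 4*19 + 6 = 82.
  i=4: a_4=8, p_4 = 8*587 + 136 = 4832, q_4 = 8*82 + 19 = 675.

7/1, 43/6, 136/19, 587/82, 4832/675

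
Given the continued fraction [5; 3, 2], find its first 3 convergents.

5/1, 16/3, 37/7

Using the convergent recurrence p_i = a_i*p_{i-1} + p_{i-2}, q_i = a_i*q_{i-1} + q_{i-2} with p_{-2}=0, p_{-1}=1, q_{-2}=1, q_{-1}=0:
  i=0: a_0=5, p_0 = 5*1 + 0 = 5, q_0 = 5*0 + 1 = 1.
  i=1: a_1=3, p_1 = 3*5 + 1 = 16, q_1 = 3*1 + 0 = 3.
  i=2: a_2=2, p_2 = 2*16 + 5 = 37, q_2 = 2*3 + 1 = 7.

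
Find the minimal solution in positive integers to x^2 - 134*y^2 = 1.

(x, y) = (145925, 12606)

First expand sqrt(134) as a continued fraction. With x_i = (sqrt(134) + m_i)/d_i and (m_0, d_0) = (0, 1): a_0 = floor(sqrt(134)) = 11, since 11^2 = 121 <= 134 < 144 = 12^2.
Iterate m_{i+1} = d_i*a_i - m_i, d_{i+1} = (134 - m_{i+1}^2)/d_i, a_{i+1} = floor((a_0 + m_{i+1})/d_{i+1}):
  m_1 = 1*11 - 0 = 11, d_1 = (134 - 11^2)/1 = 13/1 = 13, a_1 = floor((11 + 11)/13) = 1.
  m_2 = 13*1 - 11 = 2, d_2 = (134 - 2^2)/13 = 130/13 = 10, a_2 = floor((11 + 2)/10) = 1.
  m_3 = 10*1 - 2 = 8, d_3 = (134 - 8^2)/10 = 70/10 = 7, a_3 = floor((11 + 8)/7) = 2.
  m_4 = 7*2 - 8 = 6, d_4 = (134 - 6^2)/7 = 98/7 = 14, a_4 = floor((11 + 6)/14) = 1.
  m_5 = 14*1 - 6 = 8, d_5 = (134 - 8^2)/14 = 70/14 = 5, a_5 = floor((11 + 8)/5) = 3.
  m_6 = 5*3 - 8 = 7, d_6 = (134 - 7^2)/5 = 85/5 = 17, a_6 = floor((11 + 7)/17) = 1.
  m_7 = 17*1 - 7 = 10, d_7 = (134 - 10^2)/17 = 34/17 = 2, a_7 = floor((11 + 10)/2) = 10.
  m_8 = 2*10 - 10 = 10, d_8 = (134 - 10^2)/2 = 34/2 = 17, a_8 = floor((11 + 10)/17) = 1.
  m_9 = 17*1 - 10 = 7, d_9 = (134 - 7^2)/17 = 85/17 = 5, a_9 = floor((11 + 7)/5) = 3.
  m_10 = 5*3 - 7 = 8, d_10 = (134 - 8^2)/5 = 70/5 = 14, a_10 = floor((11 + 8)/14) = 1.
  m_11 = 14*1 - 8 = 6, d_11 = (134 - 6^2)/14 = 98/14 = 7, a_11 = floor((11 + 6)/7) = 2.
  m_12 = 7*2 - 6 = 8, d_12 = (134 - 8^2)/7 = 70/7 = 10, a_12 = floor((11 + 8)/10) = 1.
  m_13 = 10*1 - 8 = 2, d_13 = (134 - 2^2)/10 = 130/10 = 13, a_13 = floor((11 + 2)/13) = 1.
  m_14 = 13*1 - 2 = 11, d_14 = (134 - 11^2)/13 = 13/13 = 1, a_14 = floor((11 + 11)/1) = 22.
  m_15 = 1*22 - 11 = 11, d_15 = (134 - 11^2)/1 = 13/1 = 13: (m_15, d_15) = (m_1, d_1) = (11, 13), so from here the quotients repeat a_1, ..., a_14; the period length is 14.
So sqrt(134) = [11; (1, 1, 2, 1, 3, 1, 10, 1, 3, 1, 2, 1, 1, 22)] with period length k = 14.
k is even, so the fundamental solution of x^2 - 134y^2 = 1 is (p_{k-1}, q_{k-1}) = (p_13, q_13); compute convergents through index 13.
Convergents (p_i = a_i*p_{i-1} + p_{i-2}, q_i = a_i*q_{i-1} + q_{i-2} with p_{-2}=0, p_{-1}=1, q_{-2}=1, q_{-1}=0):
  i=0: a_0=11, p_0 = 11*1 + 0 = 11, q_0 = 11*0 + 1 = 1.
  i=1: a_1=1, p_1 = 1*11 + 1 = 12, q_1 = 1*1 + 0 = 1.
  i=2: a_2=1, p_2 = 1*12 + 11 = 23, q_2 = 1*1 + 1 = 2.
  i=3: a_3=2, p_3 = 2*23 + 12 = 58, q_3 = 2*2 + 1 = 5.
  i=4: a_4=1, p_4 = 1*58 + 23 = 81, q_4 = 1*5 + 2 = 7.
  i=5: a_5=3, p_5 = 3*81 + 58 = 301, q_5 = 3*7 + 5 = 26.
  i=6: a_6=1, p_6 = 1*301 + 81 = 382, q_6 = 1*26 + 7 = 33.
  i=7: a_7=10, p_7 = 10*382 + 301 = 4121, q_7 = 10*33 + 26 = 356.
  i=8: a_8=1, p_8 = 1*4121 + 382 = 4503, q_8 = 1*356 + 33 = 389.
  i=9: a_9=3, p_9 = 3*4503 + 4121 = 17630, q_9 = 3*389 + 356 = 1523.
  i=10: a_10=1, p_10 = 1*17630 + 4503 = 22133, q_10 = 1*1523 + 389 = 1912.
  i=11: a_11=2, p_11 = 2*22133 + 17630 = 61896, q_11 = 2*1912 + 1523 = 5347.
  i=12: a_12=1, p_12 = 1*61896 + 22133 = 84029, q_12 = 1*5347 + 1912 = 7259.
  i=13: a_13=1, p_13 = 1*84029 + 61896 = 145925, q_13 = 1*7259 + 5347 = 12606.
Check: 145925^2 - 134*12606^2 = 21294105625 - 21294105624 = 1, so (x, y) = (145925, 12606) solves the equation, and by the theorem it is the least positive solution.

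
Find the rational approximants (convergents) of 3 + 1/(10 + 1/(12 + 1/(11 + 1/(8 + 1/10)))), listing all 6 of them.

3/1, 31/10, 375/121, 4156/1341, 33623/10849, 340386/109831

Using the convergent recurrence p_i = a_i*p_{i-1} + p_{i-2}, q_i = a_i*q_{i-1} + q_{i-2} with p_{-2}=0, p_{-1}=1, q_{-2}=1, q_{-1}=0:
  i=0: a_0=3, p_0 = 3*1 + 0 = 3, q_0 = 3*0 + 1 = 1.
  i=1: a_1=10, p_1 = 10*3 + 1 = 31, q_1 = 10*1 + 0 = 10.
  i=2: a_2=12, p_2 = 12*31 + 3 = 375, q_2 = 12*10 + 1 = 121.
  i=3: a_3=11, p_3 = 11*375 + 31 = 4156, q_3 = 11*121 + 10 = 1341.
  i=4: a_4=8, p_4 = 8*4156 + 375 = 33623, q_4 = 8*1341 + 121 = 10849.
  i=5: a_5=10, p_5 = 10*33623 + 4156 = 340386, q_5 = 10*10849 + 1341 = 109831.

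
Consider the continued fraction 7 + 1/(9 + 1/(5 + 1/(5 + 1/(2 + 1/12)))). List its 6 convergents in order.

7/1, 64/9, 327/46, 1699/239, 3725/524, 46399/6527

Using the convergent recurrence p_i = a_i*p_{i-1} + p_{i-2}, q_i = a_i*q_{i-1} + q_{i-2} with p_{-2}=0, p_{-1}=1, q_{-2}=1, q_{-1}=0:
  i=0: a_0=7, p_0 = 7*1 + 0 = 7, q_0 = 7*0 + 1 = 1.
  i=1: a_1=9, p_1 = 9*7 + 1 = 64, q_1 = 9*1 + 0 = 9.
  i=2: a_2=5, p_2 = 5*64 + 7 = 327, q_2 = 5*9 + 1 = 46.
  i=3: a_3=5, p_3 = 5*327 + 64 = 1699, q_3 = 5*46 + 9 = 239.
  i=4: a_4=2, p_4 = 2*1699 + 327 = 3725, q_4 = 2*239 + 46 = 524.
  i=5: a_5=12, p_5 = 12*3725 + 1699 = 46399, q_5 = 12*524 + 239 = 6527.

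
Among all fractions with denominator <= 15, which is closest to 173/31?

Expand x = 173/31 as a continued fraction with the Euclidean algorithm:
  173 = 5*31 + 18, so a_0 = 5.
  31 = 1*18 + 13, so a_1 = 1.
  18 = 1*13 + 5, so a_2 = 1.
  13 = 2*5 + 3, so a_3 = 2.
  5 = 1*3 + 2, so a_4 = 1.
  3 = 1*2 + 1, so a_5 = 1.
  2 = 2*1 + 0, so a_6 = 2.
so x = [5; 1, 1, 2, 1, 1, 2].
Convergents (p_i = a_i*p_{i-1} + p_{i-2}, q_i = a_i*q_{i-1} + q_{i-2} with p_{-2}=0, p_{-1}=1, q_{-2}=1, q_{-1}=0), until the denominator exceeds 15:
  i=0: a_0=5, p_0 = 5*1 + 0 = 5, q_0 = 5*0 + 1 = 1.
  i=1: a_1=1, p_1 = 1*5 + 1 = 6, q_1 = 1*1 + 0 = 1.
  i=2: a_2=1, p_2 = 1*6 + 5 = 11, q_2 = 1*1 + 1 = 2.
  i=3: a_3=2, p_3 = 2*11 + 6 = 28, q_3 = 2*2 + 1 = 5.
  i=4: a_4=1, p_4 = 1*28 + 11 = 39, q_4 = 1*5 + 2 = 7.
  i=5: a_5=1, p_5 = 1*39 + 28 = 67, q_5 = 1*7 + 5 = 12.
  i=6: a_6=2, p_6 = 2*67 + 39 = 173, q_6 = 2*12 + 7 = 31.
q_6 = 31 > 15, so the last convergent with denominator <= 15 is p_5/q_5 = 67/12.
The closest fraction with denominator <= 15 is either p_5/q_5 or the intermediate fraction (k*p_5 + p_4)/(k*q_5 + q_4) with the largest k >= 1 whose denominator stays <= 15; these approach x as k grows, and every other convergent or intermediate fraction in range is farther away.
Largest k: floor((15 - q_4)/q_5) = floor((15 - 7)/12) = 0.
Since k = 0, no intermediate fraction beyond p_5/q_5 has denominator <= 15, so the convergent 67/12 is the closest (its error is |173*12 - 67*31|/(31*12) = 1/372).

67/12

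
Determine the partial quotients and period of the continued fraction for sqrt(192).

[13; (1, 5, 1, 26)]

Write x_i = (sqrt(192) + m_i)/d_i with (m_0, d_0) = (0, 1). a_0 = floor(sqrt(192)) = 13, since 13^2 = 169 <= 192 < 196 = 14^2.
Iterate m_{i+1} = d_i*a_i - m_i, d_{i+1} = (192 - m_{i+1}^2)/d_i, a_{i+1} = floor((a_0 + m_{i+1})/d_{i+1}):
  m_1 = 1*13 - 0 = 13, d_1 = (192 - 13^2)/1 = 23/1 = 23, a_1 = floor((13 + 13)/23) = 1.
  m_2 = 23*1 - 13 = 10, d_2 = (192 - 10^2)/23 = 92/23 = 4, a_2 = floor((13 + 10)/4) = 5.
  m_3 = 4*5 - 10 = 10, d_3 = (192 - 10^2)/4 = 92/4 = 23, a_3 = floor((13 + 10)/23) = 1.
  m_4 = 23*1 - 10 = 13, d_4 = (192 - 13^2)/23 = 23/23 = 1, a_4 = floor((13 + 13)/1) = 26.
  m_5 = 1*26 - 13 = 13, d_5 = (192 - 13^2)/1 = 23/1 = 23: (m_5, d_5) = (m_1, d_1) = (13, 23), so from here the quotients repeat a_1, ..., a_4; the period length is 4.
Hence the expansion of sqrt(192) is a_0 = 13 followed by the repeating block 1, 5, 1, 26 (period 4).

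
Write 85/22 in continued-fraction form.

Run the Euclidean algorithm on 85 and 22; the successive quotients are the partial quotients a_0, a_1, ... (each step inverts the fractional part left over by the previous one):
  85 = 3*22 + 19, so a_0 = 3.
  22 = 1*19 + 3, so a_1 = 1.
  19 = 6*3 + 1, so a_2 = 6.
  3 = 3*1 + 0, so a_3 = 3.
The remainder reaches 0 after 4 divisions, so the expansion has 4 partial quotients, read off in order.

[3; 1, 6, 3]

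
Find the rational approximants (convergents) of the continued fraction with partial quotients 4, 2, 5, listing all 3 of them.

Using the convergent recurrence p_i = a_i*p_{i-1} + p_{i-2}, q_i = a_i*q_{i-1} + q_{i-2} with p_{-2}=0, p_{-1}=1, q_{-2}=1, q_{-1}=0:
  i=0: a_0=4, p_0 = 4*1 + 0 = 4, q_0 = 4*0 + 1 = 1.
  i=1: a_1=2, p_1 = 2*4 + 1 = 9, q_1 = 2*1 + 0 = 2.
  i=2: a_2=5, p_2 = 5*9 + 4 = 49, q_2 = 5*2 + 1 = 11.

4/1, 9/2, 49/11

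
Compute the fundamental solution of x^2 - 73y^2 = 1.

First expand sqrt(73) as a continued fraction. With x_i = (sqrt(73) + m_i)/d_i and (m_0, d_0) = (0, 1): a_0 = floor(sqrt(73)) = 8, since 8^2 = 64 <= 73 < 81 = 9^2.
Iterate m_{i+1} = d_i*a_i - m_i, d_{i+1} = (73 - m_{i+1}^2)/d_i, a_{i+1} = floor((a_0 + m_{i+1})/d_{i+1}):
  m_1 = 1*8 - 0 = 8, d_1 = (73 - 8^2)/1 = 9/1 = 9, a_1 = floor((8 + 8)/9) = 1.
  m_2 = 9*1 - 8 = 1, d_2 = (73 - 1^2)/9 = 72/9 = 8, a_2 = floor((8 + 1)/8) = 1.
  m_3 = 8*1 - 1 = 7, d_3 = (73 - 7^2)/8 = 24/8 = 3, a_3 = floor((8 + 7)/3) = 5.
  m_4 = 3*5 - 7 = 8, d_4 = (73 - 8^2)/3 = 9/3 = 3, a_4 = floor((8 + 8)/3) = 5.
  m_5 = 3*5 - 8 = 7, d_5 = (73 - 7^2)/3 = 24/3 = 8, a_5 = floor((8 + 7)/8) = 1.
  m_6 = 8*1 - 7 = 1, d_6 = (73 - 1^2)/8 = 72/8 = 9, a_6 = floor((8 + 1)/9) = 1.
  m_7 = 9*1 - 1 = 8, d_7 = (73 - 8^2)/9 = 9/9 = 1, a_7 = floor((8 + 8)/1) = 16.
  m_8 = 1*16 - 8 = 8, d_8 = (73 - 8^2)/1 = 9/1 = 9: (m_8, d_8) = (m_1, d_1) = (8, 9), so from here the quotients repeat a_1, ..., a_7; the period length is 7.
So sqrt(73) = [8; (1, 1, 5, 5, 1, 1, 16)] with period length k = 7.
k is odd, so (p_{k-1}, q_{k-1}) only solves x^2 - 73y^2 = -1 and the fundamental solution of x^2 - 73y^2 = 1 is (p_{2k-1}, q_{2k-1}) = (p_13, q_13); compute convergents through index 13, running through the period twice.
Convergents (p_i = a_i*p_{i-1} + p_{i-2}, q_i = a_i*q_{i-1} + q_{i-2} with p_{-2}=0, p_{-1}=1, q_{-2}=1, q_{-1}=0):
  i=0: a_0=8, p_0 = 8*1 + 0 = 8, q_0 = 8*0 + 1 = 1.
  i=1: a_1=1, p_1 = 1*8 + 1 = 9, q_1 = 1*1 + 0 = 1.
  i=2: a_2=1, p_2 = 1*9 + 8 = 17, q_2 = 1*1 + 1 = 2.
  i=3: a_3=5, p_3 = 5*17 + 9 = 94, q_3 = 5*2 + 1 = 11.
  i=4: a_4=5, p_4 = 5*94 + 17 = 487, q_4 = 5*11 + 2 = 57.
  i=5: a_5=1, p_5 = 1*487 + 94 = 581, q_5 = 1*57 + 11 = 68.
  i=6: a_6=1, p_6 = 1*581 + 487 = 1068, q_6 = 1*68 + 57 = 125.
  i=7: a_7=16, p_7 = 16*1068 + 581 = 17669, q_7 = 16*125 + 68 = 2068.
  i=8: a_8=1, p_8 = 1*17669 + 1068 = 18737, q_8 = 1*2068 + 125 = 2193.
  i=9: a_9=1, p_9 = 1*18737 + 17669 = 36406, q_9 = 1*2193 + 2068 = 4261.
  i=10: a_10=5, p_10 = 5*36406 + 18737 = 200767, q_10 = 5*4261 + 2193 = 23498.
  i=11: a_11=5, p_11 = 5*200767 + 36406 = 1040241, q_11 = 5*23498 + 4261 = 121751.
  i=12: a_12=1, p_12 = 1*1040241 + 200767 = 1241008, q_12 = 1*121751 + 23498 = 145249.
  i=13: a_13=1, p_13 = 1*1241008 + 1040241 = 2281249, q_13 = 1*145249 + 121751 = 267000.
Indeed p_6^2 - 73*q_6^2 = 1140624 - 1140625 = -1, not +1.
Check: 2281249^2 - 73*267000^2 = 5204097000001 - 5204097000000 = 1, so (x, y) = (2281249, 267000) solves the equation, and by the theorem it is the least positive solution.

(x, y) = (2281249, 267000)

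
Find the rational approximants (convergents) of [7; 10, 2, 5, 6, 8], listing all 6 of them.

Using the convergent recurrence p_i = a_i*p_{i-1} + p_{i-2}, q_i = a_i*q_{i-1} + q_{i-2} with p_{-2}=0, p_{-1}=1, q_{-2}=1, q_{-1}=0:
  i=0: a_0=7, p_0 = 7*1 + 0 = 7, q_0 = 7*0 + 1 = 1.
  i=1: a_1=10, p_1 = 10*7 + 1 = 71, q_1 = 10*1 + 0 = 10.
  i=2: a_2=2, p_2 = 2*71 + 7 = 149, q_2 = 2*10 + 1 = 21.
  i=3: a_3=5, p_3 = 5*149 + 71 = 816, q_3 = 5*21 + 10 = 115.
  i=4: a_4=6, p_4 = 6*816 + 149 = 5045, q_4 = 6*115 + 21 = 711.
  i=5: a_5=8, p_5 = 8*5045 + 816 = 41176, q_5 = 8*711 + 115 = 5803.

7/1, 71/10, 149/21, 816/115, 5045/711, 41176/5803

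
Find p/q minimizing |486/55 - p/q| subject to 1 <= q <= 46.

380/43

Expand x = 486/55 as a continued fraction with the Euclidean algorithm:
  486 = 8*55 + 46, so a_0 = 8.
  55 = 1*46 + 9, so a_1 = 1.
  46 = 5*9 + 1, so a_2 = 5.
  9 = 9*1 + 0, so a_3 = 9.
so x = [8; 1, 5, 9].
Convergents (p_i = a_i*p_{i-1} + p_{i-2}, q_i = a_i*q_{i-1} + q_{i-2} with p_{-2}=0, p_{-1}=1, q_{-2}=1, q_{-1}=0), until the denominator exceeds 46:
  i=0: a_0=8, p_0 = 8*1 + 0 = 8, q_0 = 8*0 + 1 = 1.
  i=1: a_1=1, p_1 = 1*8 + 1 = 9, q_1 = 1*1 + 0 = 1.
  i=2: a_2=5, p_2 = 5*9 + 8 = 53, q_2 = 5*1 + 1 = 6.
  i=3: a_3=9, p_3 = 9*53 + 9 = 486, q_3 = 9*6 + 1 = 55.
q_3 = 55 > 46, so the last convergent with denominator <= 46 is p_2/q_2 = 53/6.
The closest fraction with denominator <= 46 is either p_2/q_2 or the intermediate fraction (k*p_2 + p_1)/(k*q_2 + q_1) with the largest k >= 1 whose denominator stays <= 46; these approach x as k grows, and every other convergent or intermediate fraction in range is farther away.
Largest k: floor((46 - q_1)/q_2) = floor((46 - 1)/6) = 7.
That gives (7*53 + 9)/(7*6 + 1) = 380/43.
Compare the errors: |x - 53/6| = |486*6 - 53*55|/(55*6) = 1/330, and |x - 380/43| = |486*43 - 380*55|/(55*43) = 2/2365.
Cross-multiplying, 2*330 = 660 < 2365 = 1*2365, so 2/2365 is smaller: the intermediate fraction 380/43 is closer to x than 53/6.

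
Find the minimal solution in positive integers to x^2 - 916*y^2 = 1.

(x, y) = (5848201, 193230)

First expand sqrt(916) as a continued fraction. With x_i = (sqrt(916) + m_i)/d_i and (m_0, d_0) = (0, 1): a_0 = floor(sqrt(916)) = 30, since 30^2 = 900 <= 916 < 961 = 31^2.
Iterate m_{i+1} = d_i*a_i - m_i, d_{i+1} = (916 - m_{i+1}^2)/d_i, a_{i+1} = floor((a_0 + m_{i+1})/d_{i+1}):
  m_1 = 1*30 - 0 = 30, d_1 = (916 - 30^2)/1 = 16/1 = 16, a_1 = floor((30 + 30)/16) = 3.
  m_2 = 16*3 - 30 = 18, d_2 = (916 - 18^2)/16 = 592/16 = 37, a_2 = floor((30 + 18)/37) = 1.
  m_3 = 37*1 - 18 = 19, d_3 = (916 - 19^2)/37 = 555/37 = 15, a_3 = floor((30 + 19)/15) = 3.
  m_4 = 15*3 - 19 = 26, d_4 = (916 - 26^2)/15 = 240/15 = 16, a_4 = floor((30 + 26)/16) = 3.
  m_5 = 16*3 - 26 = 22, d_5 = (916 - 22^2)/16 = 432/16 = 27, a_5 = floor((30 + 22)/27) = 1.
  m_6 = 27*1 - 22 = 5, d_6 = (916 - 5^2)/27 = 891/27 = 33, a_6 = floor((30 + 5)/33) = 1.
  m_7 = 33*1 - 5 = 28, d_7 = (916 - 28^2)/33 = 132/33 = 4, a_7 = floor((30 + 28)/4) = 14.
  m_8 = 4*14 - 28 = 28, d_8 = (916 - 28^2)/4 = 132/4 = 33, a_8 = floor((30 + 28)/33) = 1.
  m_9 = 33*1 - 28 = 5, d_9 = (916 - 5^2)/33 = 891/33 = 27, a_9 = floor((30 + 5)/27) = 1.
  m_10 = 27*1 - 5 = 22, d_10 = (916 - 22^2)/27 = 432/27 = 16, a_10 = floor((30 + 22)/16) = 3.
  m_11 = 16*3 - 22 = 26, d_11 = (916 - 26^2)/16 = 240/16 = 15, a_11 = floor((30 + 26)/15) = 3.
  m_12 = 15*3 - 26 = 19, d_12 = (916 - 19^2)/15 = 555/15 = 37, a_12 = floor((30 + 19)/37) = 1.
  m_13 = 37*1 - 19 = 18, d_13 = (916 - 18^2)/37 = 592/37 = 16, a_13 = floor((30 + 18)/16) = 3.
  m_14 = 16*3 - 18 = 30, d_14 = (916 - 30^2)/16 = 16/16 = 1, a_14 = floor((30 + 30)/1) = 60.
  m_15 = 1*60 - 30 = 30, d_15 = (916 - 30^2)/1 = 16/1 = 16: (m_15, d_15) = (m_1, d_1) = (30, 16), so from here the quotients repeat a_1, ..., a_14; the period length is 14.
So sqrt(916) = [30; (3, 1, 3, 3, 1, 1, 14, 1, 1, 3, 3, 1, 3, 60)] with period length k = 14.
k is even, so the fundamental solution of x^2 - 916y^2 = 1 is (p_{k-1}, q_{k-1}) = (p_13, q_13); compute convergents through index 13.
Convergents (p_i = a_i*p_{i-1} + p_{i-2}, q_i = a_i*q_{i-1} + q_{i-2} with p_{-2}=0, p_{-1}=1, q_{-2}=1, q_{-1}=0):
  i=0: a_0=30, p_0 = 30*1 + 0 = 30, q_0 = 30*0 + 1 = 1.
  i=1: a_1=3, p_1 = 3*30 + 1 = 91, q_1 = 3*1 + 0 = 3.
  i=2: a_2=1, p_2 = 1*91 + 30 = 121, q_2 = 1*3 + 1 = 4.
  i=3: a_3=3, p_3 = 3*121 + 91 = 454, q_3 = 3*4 + 3 = 15.
  i=4: a_4=3, p_4 = 3*454 + 121 = 1483, q_4 = 3*15 + 4 = 49.
  i=5: a_5=1, p_5 = 1*1483 + 454 = 1937, q_5 = 1*49 + 15 = 64.
  i=6: a_6=1, p_6 = 1*1937 + 1483 = 3420, q_6 = 1*64 + 49 = 113.
  i=7: a_7=14, p_7 = 14*3420 + 1937 = 49817, q_7 = 14*113 + 64 = 1646.
  i=8: a_8=1, p_8 = 1*49817 + 3420 = 53237, q_8 = 1*1646 + 113 = 1759.
  i=9: a_9=1, p_9 = 1*53237 + 49817 = 103054, q_9 = 1*1759 + 1646 = 3405.
  i=10: a_10=3, p_10 = 3*103054 + 53237 = 362399, q_10 = 3*3405 + 1759 = 11974.
  i=11: a_11=3, p_11 = 3*362399 + 103054 = 1190251, q_11 = 3*11974 + 3405 = 39327.
  i=12: a_12=1, p_12 = 1*1190251 + 362399 = 1552650, q_12 = 1*39327 + 11974 = 51301.
  i=13: a_13=3, p_13 = 3*1552650 + 1190251 = 5848201, q_13 = 3*51301 + 39327 = 193230.
Check: 5848201^2 - 916*193230^2 = 34201454936401 - 34201454936400 = 1, so (x, y) = (5848201, 193230) solves the equation, and by the theorem it is the least positive solution.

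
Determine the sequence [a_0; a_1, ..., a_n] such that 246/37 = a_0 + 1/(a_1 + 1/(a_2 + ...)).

[6; 1, 1, 1, 5, 2]

Run the Euclidean algorithm on 246 and 37; the successive quotients are the partial quotients a_0, a_1, ... (each step inverts the fractional part left over by the previous one):
  246 = 6*37 + 24, so a_0 = 6.
  37 = 1*24 + 13, so a_1 = 1.
  24 = 1*13 + 11, so a_2 = 1.
  13 = 1*11 + 2, so a_3 = 1.
  11 = 5*2 + 1, so a_4 = 5.
  2 = 2*1 + 0, so a_5 = 2.
The remainder reaches 0 after 6 divisions, so the expansion has 6 partial quotients, read off in order.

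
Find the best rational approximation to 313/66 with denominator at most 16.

19/4

Expand x = 313/66 as a continued fraction with the Euclidean algorithm:
  313 = 4*66 + 49, so a_0 = 4.
  66 = 1*49 + 17, so a_1 = 1.
  49 = 2*17 + 15, so a_2 = 2.
  17 = 1*15 + 2, so a_3 = 1.
  15 = 7*2 + 1, so a_4 = 7.
  2 = 2*1 + 0, so a_5 = 2.
so x = [4; 1, 2, 1, 7, 2].
Convergents (p_i = a_i*p_{i-1} + p_{i-2}, q_i = a_i*q_{i-1} + q_{i-2} with p_{-2}=0, p_{-1}=1, q_{-2}=1, q_{-1}=0), until the denominator exceeds 16:
  i=0: a_0=4, p_0 = 4*1 + 0 = 4, q_0 = 4*0 + 1 = 1.
  i=1: a_1=1, p_1 = 1*4 + 1 = 5, q_1 = 1*1 + 0 = 1.
  i=2: a_2=2, p_2 = 2*5 + 4 = 14, q_2 = 2*1 + 1 = 3.
  i=3: a_3=1, p_3 = 1*14 + 5 = 19, q_3 = 1*3 + 1 = 4.
  i=4: a_4=7, p_4 = 7*19 + 14 = 147, q_4 = 7*4 + 3 = 31.
q_4 = 31 > 16, so the last convergent with denominator <= 16 is p_3/q_3 = 19/4.
The closest fraction with denominator <= 16 is either p_3/q_3 or the intermediate fraction (k*p_3 + p_2)/(k*q_3 + q_2) with the largest k >= 1 whose denominator stays <= 16; these approach x as k grows, and every other convergent or intermediate fraction in range is farther away.
Largest k: floor((16 - q_2)/q_3) = floor((16 - 3)/4) = 3.
That gives (3*19 + 14)/(3*4 + 3) = 71/15.
Compare the errors: |x - 19/4| = |313*4 - 19*66|/(66*4) = 2/264, and |x - 71/15| = |313*15 - 71*66|/(66*15) = 9/990.
Cross-multiplying, 2*990 = 1980 < 2376 = 9*264, so 2/264 is smaller: the convergent 19/4 is closer to x than 71/15.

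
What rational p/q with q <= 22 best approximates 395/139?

54/19

Expand x = 395/139 as a continued fraction with the Euclidean algorithm:
  395 = 2*139 + 117, so a_0 = 2.
  139 = 1*117 + 22, so a_1 = 1.
  117 = 5*22 + 7, so a_2 = 5.
  22 = 3*7 + 1, so a_3 = 3.
  7 = 7*1 + 0, so a_4 = 7.
so x = [2; 1, 5, 3, 7].
Convergents (p_i = a_i*p_{i-1} + p_{i-2}, q_i = a_i*q_{i-1} + q_{i-2} with p_{-2}=0, p_{-1}=1, q_{-2}=1, q_{-1}=0), until the denominator exceeds 22:
  i=0: a_0=2, p_0 = 2*1 + 0 = 2, q_0 = 2*0 + 1 = 1.
  i=1: a_1=1, p_1 = 1*2 + 1 = 3, q_1 = 1*1 + 0 = 1.
  i=2: a_2=5, p_2 = 5*3 + 2 = 17, q_2 = 5*1 + 1 = 6.
  i=3: a_3=3, p_3 = 3*17 + 3 = 54, q_3 = 3*6 + 1 = 19.
  i=4: a_4=7, p_4 = 7*54 + 17 = 395, q_4 = 7*19 + 6 = 139.
q_4 = 139 > 22, so the last convergent with denominator <= 22 is p_3/q_3 = 54/19.
The closest fraction with denominator <= 22 is either p_3/q_3 or the intermediate fraction (k*p_3 + p_2)/(k*q_3 + q_2) with the largest k >= 1 whose denominator stays <= 22; these approach x as k grows, and every other convergent or intermediate fraction in range is farther away.
Largest k: floor((22 - q_2)/q_3) = floor((22 - 6)/19) = 0.
Since k = 0, no intermediate fraction beyond p_3/q_3 has denominator <= 22, so the convergent 54/19 is the closest (its error is |395*19 - 54*139|/(139*19) = 1/2641).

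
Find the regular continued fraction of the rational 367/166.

[2; 4, 1, 2, 1, 8]

Run the Euclidean algorithm on 367 and 166; the successive quotients are the partial quotients a_0, a_1, ... (each step inverts the fractional part left over by the previous one):
  367 = 2*166 + 35, so a_0 = 2.
  166 = 4*35 + 26, so a_1 = 4.
  35 = 1*26 + 9, so a_2 = 1.
  26 = 2*9 + 8, so a_3 = 2.
  9 = 1*8 + 1, so a_4 = 1.
  8 = 8*1 + 0, so a_5 = 8.
The remainder reaches 0 after 6 divisions, so the expansion has 6 partial quotients, read off in order.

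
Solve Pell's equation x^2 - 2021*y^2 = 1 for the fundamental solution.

(x, y) = (45495, 1012)

First expand sqrt(2021) as a continued fraction. With x_i = (sqrt(2021) + m_i)/d_i and (m_0, d_0) = (0, 1): a_0 = floor(sqrt(2021)) = 44, since 44^2 = 1936 <= 2021 < 2025 = 45^2.
Iterate m_{i+1} = d_i*a_i - m_i, d_{i+1} = (2021 - m_{i+1}^2)/d_i, a_{i+1} = floor((a_0 + m_{i+1})/d_{i+1}):
  m_1 = 1*44 - 0 = 44, d_1 = (2021 - 44^2)/1 = 85/1 = 85, a_1 = floor((44 + 44)/85) = 1.
  m_2 = 85*1 - 44 = 41, d_2 = (2021 - 41^2)/85 = 340/85 = 4, a_2 = floor((44 + 41)/4) = 21.
  m_3 = 4*21 - 41 = 43, d_3 = (2021 - 43^2)/4 = 172/4 = 43, a_3 = floor((44 + 43)/43) = 2.
  m_4 = 43*2 - 43 = 43, d_4 = (2021 - 43^2)/43 = 172/43 = 4, a_4 = floor((44 + 43)/4) = 21.
  m_5 = 4*21 - 43 = 41, d_5 = (2021 - 41^2)/4 = 340/4 = 85, a_5 = floor((44 + 41)/85) = 1.
  m_6 = 85*1 - 41 = 44, d_6 = (2021 - 44^2)/85 = 85/85 = 1, a_6 = floor((44 + 44)/1) = 88.
  m_7 = 1*88 - 44 = 44, d_7 = (2021 - 44^2)/1 = 85/1 = 85: (m_7, d_7) = (m_1, d_1) = (44, 85), so from here the quotients repeat a_1, ..., a_6; the period length is 6.
So sqrt(2021) = [44; (1, 21, 2, 21, 1, 88)] with period length k = 6.
k is even, so the fundamental solution of x^2 - 2021y^2 = 1 is (p_{k-1}, q_{k-1}) = (p_5, q_5); compute convergents through index 5.
Convergents (p_i = a_i*p_{i-1} + p_{i-2}, q_i = a_i*q_{i-1} + q_{i-2} with p_{-2}=0, p_{-1}=1, q_{-2}=1, q_{-1}=0):
  i=0: a_0=44, p_0 = 44*1 + 0 = 44, q_0 = 44*0 + 1 = 1.
  i=1: a_1=1, p_1 = 1*44 + 1 = 45, q_1 = 1*1 + 0 = 1.
  i=2: a_2=21, p_2 = 21*45 + 44 = 989, q_2 = 21*1 + 1 = 22.
  i=3: a_3=2, p_3 = 2*989 + 45 = 2023, q_3 = 2*22 + 1 = 45.
  i=4: a_4=21, p_4 = 21*2023 + 989 = 43472, q_4 = 21*45 + 22 = 967.
  i=5: a_5=1, p_5 = 1*43472 + 2023 = 45495, q_5 = 1*967 + 45 = 1012.
Check: 45495^2 - 2021*1012^2 = 2069795025 - 2069795024 = 1, so (x, y) = (45495, 1012) solves the equation, and by the theorem it is the least positive solution.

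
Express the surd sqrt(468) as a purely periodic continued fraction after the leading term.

Write x_i = (sqrt(468) + m_i)/d_i with (m_0, d_0) = (0, 1). a_0 = floor(sqrt(468)) = 21, since 21^2 = 441 <= 468 < 484 = 22^2.
Iterate m_{i+1} = d_i*a_i - m_i, d_{i+1} = (468 - m_{i+1}^2)/d_i, a_{i+1} = floor((a_0 + m_{i+1})/d_{i+1}):
  m_1 = 1*21 - 0 = 21, d_1 = (468 - 21^2)/1 = 27/1 = 27, a_1 = floor((21 + 21)/27) = 1.
  m_2 = 27*1 - 21 = 6, d_2 = (468 - 6^2)/27 = 432/27 = 16, a_2 = floor((21 + 6)/16) = 1.
  m_3 = 16*1 - 6 = 10, d_3 = (468 - 10^2)/16 = 368/16 = 23, a_3 = floor((21 + 10)/23) = 1.
  m_4 = 23*1 - 10 = 13, d_4 = (468 - 13^2)/23 = 299/23 = 13, a_4 = floor((21 + 13)/13) = 2.
  m_5 = 13*2 - 13 = 13, d_5 = (468 - 13^2)/13 = 299/13 = 23, a_5 = floor((21 + 13)/23) = 1.
  m_6 = 23*1 - 13 = 10, d_6 = (468 - 10^2)/23 = 368/23 = 16, a_6 = floor((21 + 10)/16) = 1.
  m_7 = 16*1 - 10 = 6, d_7 = (468 - 6^2)/16 = 432/16 = 27, a_7 = floor((21 + 6)/27) = 1.
  m_8 = 27*1 - 6 = 21, d_8 = (468 - 21^2)/27 = 27/27 = 1, a_8 = floor((21 + 21)/1) = 42.
  m_9 = 1*42 - 21 = 21, d_9 = (468 - 21^2)/1 = 27/1 = 27: (m_9, d_9) = (m_1, d_1) = (21, 27), so from here the quotients repeat a_1, ..., a_8; the period length is 8.
Hence the expansion of sqrt(468) is a_0 = 21 followed by the repeating block 1, 1, 1, 2, 1, 1, 1, 42 (period 8).

[21; (1, 1, 1, 2, 1, 1, 1, 42)]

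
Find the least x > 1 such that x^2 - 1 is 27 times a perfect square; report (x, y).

(x, y) = (26, 5)

First expand sqrt(27) as a continued fraction. With x_i = (sqrt(27) + m_i)/d_i and (m_0, d_0) = (0, 1): a_0 = floor(sqrt(27)) = 5, since 5^2 = 25 <= 27 < 36 = 6^2.
Iterate m_{i+1} = d_i*a_i - m_i, d_{i+1} = (27 - m_{i+1}^2)/d_i, a_{i+1} = floor((a_0 + m_{i+1})/d_{i+1}):
  m_1 = 1*5 - 0 = 5, d_1 = (27 - 5^2)/1 = 2/1 = 2, a_1 = floor((5 + 5)/2) = 5.
  m_2 = 2*5 - 5 = 5, d_2 = (27 - 5^2)/2 = 2/2 = 1, a_2 = floor((5 + 5)/1) = 10.
  m_3 = 1*10 - 5 = 5, d_3 = (27 - 5^2)/1 = 2/1 = 2: (m_3, d_3) = (m_1, d_1) = (5, 2), so from here the quotients repeat a_1, a_2; the period length is 2.
So sqrt(27) = [5; (5, 10)] with period length k = 2.
k is even, so the fundamental solution of x^2 - 27y^2 = 1 is (p_{k-1}, q_{k-1}) = (p_1, q_1); compute convergents through index 1.
Convergents (p_i = a_i*p_{i-1} + p_{i-2}, q_i = a_i*q_{i-1} + q_{i-2} with p_{-2}=0, p_{-1}=1, q_{-2}=1, q_{-1}=0):
  i=0: a_0=5, p_0 = 5*1 + 0 = 5, q_0 = 5*0 + 1 = 1.
  i=1: a_1=5, p_1 = 5*5 + 1 = 26, q_1 = 5*1 + 0 = 5.
Check: 26^2 - 27*5^2 = 676 - 675 = 1, so (x, y) = (26, 5) solves the equation, and by the theorem it is the least positive solution.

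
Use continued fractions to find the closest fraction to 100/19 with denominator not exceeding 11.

58/11

Expand x = 100/19 as a continued fraction with the Euclidean algorithm:
  100 = 5*19 + 5, so a_0 = 5.
  19 = 3*5 + 4, so a_1 = 3.
  5 = 1*4 + 1, so a_2 = 1.
  4 = 4*1 + 0, so a_3 = 4.
so x = [5; 3, 1, 4].
Convergents (p_i = a_i*p_{i-1} + p_{i-2}, q_i = a_i*q_{i-1} + q_{i-2} with p_{-2}=0, p_{-1}=1, q_{-2}=1, q_{-1}=0), until the denominator exceeds 11:
  i=0: a_0=5, p_0 = 5*1 + 0 = 5, q_0 = 5*0 + 1 = 1.
  i=1: a_1=3, p_1 = 3*5 + 1 = 16, q_1 = 3*1 + 0 = 3.
  i=2: a_2=1, p_2 = 1*16 + 5 = 21, q_2 = 1*3 + 1 = 4.
  i=3: a_3=4, p_3 = 4*21 + 16 = 100, q_3 = 4*4 + 3 = 19.
q_3 = 19 > 11, so the last convergent with denominator <= 11 is p_2/q_2 = 21/4.
The closest fraction with denominator <= 11 is either p_2/q_2 or the intermediate fraction (k*p_2 + p_1)/(k*q_2 + q_1) with the largest k >= 1 whose denominator stays <= 11; these approach x as k grows, and every other convergent or intermediate fraction in range is farther away.
Largest k: floor((11 - q_1)/q_2) = floor((11 - 3)/4) = 2.
That gives (2*21 + 16)/(2*4 + 3) = 58/11.
Compare the errors: |x - 21/4| = |100*4 - 21*19|/(19*4) = 1/76, and |x - 58/11| = |100*11 - 58*19|/(19*11) = 2/209.
Cross-multiplying, 2*76 = 152 < 209 = 1*209, so 2/209 is smaller: the intermediate fraction 58/11 is closer to x than 21/4.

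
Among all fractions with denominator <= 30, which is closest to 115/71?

34/21

Expand x = 115/71 as a continued fraction with the Euclidean algorithm:
  115 = 1*71 + 44, so a_0 = 1.
  71 = 1*44 + 27, so a_1 = 1.
  44 = 1*27 + 17, so a_2 = 1.
  27 = 1*17 + 10, so a_3 = 1.
  17 = 1*10 + 7, so a_4 = 1.
  10 = 1*7 + 3, so a_5 = 1.
  7 = 2*3 + 1, so a_6 = 2.
  3 = 3*1 + 0, so a_7 = 3.
so x = [1; 1, 1, 1, 1, 1, 2, 3].
Convergents (p_i = a_i*p_{i-1} + p_{i-2}, q_i = a_i*q_{i-1} + q_{i-2} with p_{-2}=0, p_{-1}=1, q_{-2}=1, q_{-1}=0), until the denominator exceeds 30:
  i=0: a_0=1, p_0 = 1*1 + 0 = 1, q_0 = 1*0 + 1 = 1.
  i=1: a_1=1, p_1 = 1*1 + 1 = 2, q_1 = 1*1 + 0 = 1.
  i=2: a_2=1, p_2 = 1*2 + 1 = 3, q_2 = 1*1 + 1 = 2.
  i=3: a_3=1, p_3 = 1*3 + 2 = 5, q_3 = 1*2 + 1 = 3.
  i=4: a_4=1, p_4 = 1*5 + 3 = 8, q_4 = 1*3 + 2 = 5.
  i=5: a_5=1, p_5 = 1*8 + 5 = 13, q_5 = 1*5 + 3 = 8.
  i=6: a_6=2, p_6 = 2*13 + 8 = 34, q_6 = 2*8 + 5 = 21.
  i=7: a_7=3, p_7 = 3*34 + 13 = 115, q_7 = 3*21 + 8 = 71.
q_7 = 71 > 30, so the last convergent with denominator <= 30 is p_6/q_6 = 34/21.
The closest fraction with denominator <= 30 is either p_6/q_6 or the intermediate fraction (k*p_6 + p_5)/(k*q_6 + q_5) with the largest k >= 1 whose denominator stays <= 30; these approach x as k grows, and every other convergent or intermediate fraction in range is farther away.
Largest k: floor((30 - q_5)/q_6) = floor((30 - 8)/21) = 1.
That gives (1*34 + 13)/(1*21 + 8) = 47/29.
Compare the errors: |x - 34/21| = |115*21 - 34*71|/(71*21) = 1/1491, and |x - 47/29| = |115*29 - 47*71|/(71*29) = 2/2059.
Cross-multiplying, 1*2059 = 2059 < 2982 = 2*1491, so 1/1491 is smaller: the convergent 34/21 is closer to x than 47/29.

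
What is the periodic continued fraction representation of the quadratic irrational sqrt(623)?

[24; (1, 23, 1, 48)]

Write x_i = (sqrt(623) + m_i)/d_i with (m_0, d_0) = (0, 1). a_0 = floor(sqrt(623)) = 24, since 24^2 = 576 <= 623 < 625 = 25^2.
Iterate m_{i+1} = d_i*a_i - m_i, d_{i+1} = (623 - m_{i+1}^2)/d_i, a_{i+1} = floor((a_0 + m_{i+1})/d_{i+1}):
  m_1 = 1*24 - 0 = 24, d_1 = (623 - 24^2)/1 = 47/1 = 47, a_1 = floor((24 + 24)/47) = 1.
  m_2 = 47*1 - 24 = 23, d_2 = (623 - 23^2)/47 = 94/47 = 2, a_2 = floor((24 + 23)/2) = 23.
  m_3 = 2*23 - 23 = 23, d_3 = (623 - 23^2)/2 = 94/2 = 47, a_3 = floor((24 + 23)/47) = 1.
  m_4 = 47*1 - 23 = 24, d_4 = (623 - 24^2)/47 = 47/47 = 1, a_4 = floor((24 + 24)/1) = 48.
  m_5 = 1*48 - 24 = 24, d_5 = (623 - 24^2)/1 = 47/1 = 47: (m_5, d_5) = (m_1, d_1) = (24, 47), so from here the quotients repeat a_1, ..., a_4; the period length is 4.
Hence the expansion of sqrt(623) is a_0 = 24 followed by the repeating block 1, 23, 1, 48 (period 4).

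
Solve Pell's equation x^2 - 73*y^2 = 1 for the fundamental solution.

(x, y) = (2281249, 267000)

First expand sqrt(73) as a continued fraction. With x_i = (sqrt(73) + m_i)/d_i and (m_0, d_0) = (0, 1): a_0 = floor(sqrt(73)) = 8, since 8^2 = 64 <= 73 < 81 = 9^2.
Iterate m_{i+1} = d_i*a_i - m_i, d_{i+1} = (73 - m_{i+1}^2)/d_i, a_{i+1} = floor((a_0 + m_{i+1})/d_{i+1}):
  m_1 = 1*8 - 0 = 8, d_1 = (73 - 8^2)/1 = 9/1 = 9, a_1 = floor((8 + 8)/9) = 1.
  m_2 = 9*1 - 8 = 1, d_2 = (73 - 1^2)/9 = 72/9 = 8, a_2 = floor((8 + 1)/8) = 1.
  m_3 = 8*1 - 1 = 7, d_3 = (73 - 7^2)/8 = 24/8 = 3, a_3 = floor((8 + 7)/3) = 5.
  m_4 = 3*5 - 7 = 8, d_4 = (73 - 8^2)/3 = 9/3 = 3, a_4 = floor((8 + 8)/3) = 5.
  m_5 = 3*5 - 8 = 7, d_5 = (73 - 7^2)/3 = 24/3 = 8, a_5 = floor((8 + 7)/8) = 1.
  m_6 = 8*1 - 7 = 1, d_6 = (73 - 1^2)/8 = 72/8 = 9, a_6 = floor((8 + 1)/9) = 1.
  m_7 = 9*1 - 1 = 8, d_7 = (73 - 8^2)/9 = 9/9 = 1, a_7 = floor((8 + 8)/1) = 16.
  m_8 = 1*16 - 8 = 8, d_8 = (73 - 8^2)/1 = 9/1 = 9: (m_8, d_8) = (m_1, d_1) = (8, 9), so from here the quotients repeat a_1, ..., a_7; the period length is 7.
So sqrt(73) = [8; (1, 1, 5, 5, 1, 1, 16)] with period length k = 7.
k is odd, so (p_{k-1}, q_{k-1}) only solves x^2 - 73y^2 = -1 and the fundamental solution of x^2 - 73y^2 = 1 is (p_{2k-1}, q_{2k-1}) = (p_13, q_13); compute convergents through index 13, running through the period twice.
Convergents (p_i = a_i*p_{i-1} + p_{i-2}, q_i = a_i*q_{i-1} + q_{i-2} with p_{-2}=0, p_{-1}=1, q_{-2}=1, q_{-1}=0):
  i=0: a_0=8, p_0 = 8*1 + 0 = 8, q_0 = 8*0 + 1 = 1.
  i=1: a_1=1, p_1 = 1*8 + 1 = 9, q_1 = 1*1 + 0 = 1.
  i=2: a_2=1, p_2 = 1*9 + 8 = 17, q_2 = 1*1 + 1 = 2.
  i=3: a_3=5, p_3 = 5*17 + 9 = 94, q_3 = 5*2 + 1 = 11.
  i=4: a_4=5, p_4 = 5*94 + 17 = 487, q_4 = 5*11 + 2 = 57.
  i=5: a_5=1, p_5 = 1*487 + 94 = 581, q_5 = 1*57 + 11 = 68.
  i=6: a_6=1, p_6 = 1*581 + 487 = 1068, q_6 = 1*68 + 57 = 125.
  i=7: a_7=16, p_7 = 16*1068 + 581 = 17669, q_7 = 16*125 + 68 = 2068.
  i=8: a_8=1, p_8 = 1*17669 + 1068 = 18737, q_8 = 1*2068 + 125 = 2193.
  i=9: a_9=1, p_9 = 1*18737 + 17669 = 36406, q_9 = 1*2193 + 2068 = 4261.
  i=10: a_10=5, p_10 = 5*36406 + 18737 = 200767, q_10 = 5*4261 + 2193 = 23498.
  i=11: a_11=5, p_11 = 5*200767 + 36406 = 1040241, q_11 = 5*23498 + 4261 = 121751.
  i=12: a_12=1, p_12 = 1*1040241 + 200767 = 1241008, q_12 = 1*121751 + 23498 = 145249.
  i=13: a_13=1, p_13 = 1*1241008 + 1040241 = 2281249, q_13 = 1*145249 + 121751 = 267000.
Indeed p_6^2 - 73*q_6^2 = 1140624 - 1140625 = -1, not +1.
Check: 2281249^2 - 73*267000^2 = 5204097000001 - 5204097000000 = 1, so (x, y) = (2281249, 267000) solves the equation, and by the theorem it is the least positive solution.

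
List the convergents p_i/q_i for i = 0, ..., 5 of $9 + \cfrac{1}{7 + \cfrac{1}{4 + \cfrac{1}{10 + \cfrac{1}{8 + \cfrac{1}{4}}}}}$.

9/1, 64/7, 265/29, 2714/297, 21977/2405, 90622/9917

Using the convergent recurrence p_i = a_i*p_{i-1} + p_{i-2}, q_i = a_i*q_{i-1} + q_{i-2} with p_{-2}=0, p_{-1}=1, q_{-2}=1, q_{-1}=0:
  i=0: a_0=9, p_0 = 9*1 + 0 = 9, q_0 = 9*0 + 1 = 1.
  i=1: a_1=7, p_1 = 7*9 + 1 = 64, q_1 = 7*1 + 0 = 7.
  i=2: a_2=4, p_2 = 4*64 + 9 = 265, q_2 = 4*7 + 1 = 29.
  i=3: a_3=10, p_3 = 10*265 + 64 = 2714, q_3 = 10*29 + 7 = 297.
  i=4: a_4=8, p_4 = 8*2714 + 265 = 21977, q_4 = 8*297 + 29 = 2405.
  i=5: a_5=4, p_5 = 4*21977 + 2714 = 90622, q_5 = 4*2405 + 297 = 9917.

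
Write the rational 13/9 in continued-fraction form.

Run the Euclidean algorithm on 13 and 9; the successive quotients are the partial quotients a_0, a_1, ... (each step inverts the fractional part left over by the previous one):
  13 = 1*9 + 4, so a_0 = 1.
  9 = 2*4 + 1, so a_1 = 2.
  4 = 4*1 + 0, so a_2 = 4.
The remainder reaches 0 after 3 divisions, so the expansion has 3 partial quotients, read off in order.

[1; 2, 4]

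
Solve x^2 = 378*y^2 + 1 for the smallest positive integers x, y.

First expand sqrt(378) as a continued fraction. With x_i = (sqrt(378) + m_i)/d_i and (m_0, d_0) = (0, 1): a_0 = floor(sqrt(378)) = 19, since 19^2 = 361 <= 378 < 400 = 20^2.
Iterate m_{i+1} = d_i*a_i - m_i, d_{i+1} = (378 - m_{i+1}^2)/d_i, a_{i+1} = floor((a_0 + m_{i+1})/d_{i+1}):
  m_1 = 1*19 - 0 = 19, d_1 = (378 - 19^2)/1 = 17/1 = 17, a_1 = floor((19 + 19)/17) = 2.
  m_2 = 17*2 - 19 = 15, d_2 = (378 - 15^2)/17 = 153/17 = 9, a_2 = floor((19 + 15)/9) = 3.
  m_3 = 9*3 - 15 = 12, d_3 = (378 - 12^2)/9 = 234/9 = 26, a_3 = floor((19 + 12)/26) = 1.
  m_4 = 26*1 - 12 = 14, d_4 = (378 - 14^2)/26 = 182/26 = 7, a_4 = floor((19 + 14)/7) = 4.
  m_5 = 7*4 - 14 = 14, d_5 = (378 - 14^2)/7 = 182/7 = 26, a_5 = floor((19 + 14)/26) = 1.
  m_6 = 26*1 - 14 = 12, d_6 = (378 - 12^2)/26 = 234/26 = 9, a_6 = floor((19 + 12)/9) = 3.
  m_7 = 9*3 - 12 = 15, d_7 = (378 - 15^2)/9 = 153/9 = 17, a_7 = floor((19 + 15)/17) = 2.
  m_8 = 17*2 - 15 = 19, d_8 = (378 - 19^2)/17 = 17/17 = 1, a_8 = floor((19 + 19)/1) = 38.
  m_9 = 1*38 - 19 = 19, d_9 = (378 - 19^2)/1 = 17/1 = 17: (m_9, d_9) = (m_1, d_1) = (19, 17), so from here the quotients repeat a_1, ..., a_8; the period length is 8.
So sqrt(378) = [19; (2, 3, 1, 4, 1, 3, 2, 38)] with period length k = 8.
k is even, so the fundamental solution of x^2 - 378y^2 = 1 is (p_{k-1}, q_{k-1}) = (p_7, q_7); compute convergents through index 7.
Convergents (p_i = a_i*p_{i-1} + p_{i-2}, q_i = a_i*q_{i-1} + q_{i-2} with p_{-2}=0, p_{-1}=1, q_{-2}=1, q_{-1}=0):
  i=0: a_0=19, p_0 = 19*1 + 0 = 19, q_0 = 19*0 + 1 = 1.
  i=1: a_1=2, p_1 = 2*19 + 1 = 39, q_1 = 2*1 + 0 = 2.
  i=2: a_2=3, p_2 = 3*39 + 19 = 136, q_2 = 3*2 + 1 = 7.
  i=3: a_3=1, p_3 = 1*136 + 39 = 175, q_3 = 1*7 + 2 = 9.
  i=4: a_4=4, p_4 = 4*175 + 136 = 836, q_4 = 4*9 + 7 = 43.
  i=5: a_5=1, p_5 = 1*836 + 175 = 1011, q_5 = 1*43 + 9 = 52.
  i=6: a_6=3, p_6 = 3*1011 + 836 = 3869, q_6 = 3*52 + 43 = 199.
  i=7: a_7=2, p_7 = 2*3869 + 1011 = 8749, q_7 = 2*199 + 52 = 450.
Check: 8749^2 - 378*450^2 = 76545001 - 76545000 = 1, so (x, y) = (8749, 450) solves the equation, and by the theorem it is the least positive solution.

(x, y) = (8749, 450)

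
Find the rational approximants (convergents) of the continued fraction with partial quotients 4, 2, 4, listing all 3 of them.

4/1, 9/2, 40/9

Using the convergent recurrence p_i = a_i*p_{i-1} + p_{i-2}, q_i = a_i*q_{i-1} + q_{i-2} with p_{-2}=0, p_{-1}=1, q_{-2}=1, q_{-1}=0:
  i=0: a_0=4, p_0 = 4*1 + 0 = 4, q_0 = 4*0 + 1 = 1.
  i=1: a_1=2, p_1 = 2*4 + 1 = 9, q_1 = 2*1 + 0 = 2.
  i=2: a_2=4, p_2 = 4*9 + 4 = 40, q_2 = 4*2 + 1 = 9.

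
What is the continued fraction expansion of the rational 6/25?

Run the Euclidean algorithm on 6 and 25; the successive quotients are the partial quotients a_0, a_1, ... (each step inverts the fractional part left over by the previous one):
  6 = 0*25 + 6, so a_0 = 0.
  25 = 4*6 + 1, so a_1 = 4.
  6 = 6*1 + 0, so a_2 = 6.
The remainder reaches 0 after 3 divisions, so the expansion has 3 partial quotients, read off in order.

[0; 4, 6]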